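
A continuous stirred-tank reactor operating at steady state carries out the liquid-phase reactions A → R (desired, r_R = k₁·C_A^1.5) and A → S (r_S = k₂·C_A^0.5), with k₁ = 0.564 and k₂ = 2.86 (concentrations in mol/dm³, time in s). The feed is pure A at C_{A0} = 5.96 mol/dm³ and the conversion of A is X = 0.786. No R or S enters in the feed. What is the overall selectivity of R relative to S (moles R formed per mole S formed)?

0.252

Exit C_A = C_{A0}(1−X) = 5.96×0.214 = 1.275 mol/dm³.
In a CSTR the entire volume is at exit conditions, so r_R = 0.564×1.275^1.5 = 0.8124 and r_S = 2.86×1.275^0.5 = 3.230.
Overall selectivity = C_R/C_S = r_Rτ/(r_Sτ) = r_R/r_S = 0.252.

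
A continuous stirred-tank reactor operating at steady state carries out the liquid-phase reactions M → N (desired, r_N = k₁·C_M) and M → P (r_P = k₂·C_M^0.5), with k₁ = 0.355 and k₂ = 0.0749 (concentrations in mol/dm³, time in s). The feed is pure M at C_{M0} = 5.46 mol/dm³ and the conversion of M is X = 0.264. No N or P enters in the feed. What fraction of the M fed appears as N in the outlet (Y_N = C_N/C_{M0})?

Exit C_M = C_{M0}(1−X) = 5.46×0.736 = 4.019 mol/dm³.
Rates in a CSTR are evaluated at the outlet concentration: r_N = 0.355×4.019 = 1.427, r_P = 0.0749×4.019^0.5 = 0.1501.
Fraction of consumed M going to N: r_N/(r_N+r_P) = 0.9048.
C_N = 0.9048·C_{M0}·X = 0.9048×5.46×0.264 = 1.30 mol/dm³; Y_N = C_N/C_{M0} = 0.239.

0.239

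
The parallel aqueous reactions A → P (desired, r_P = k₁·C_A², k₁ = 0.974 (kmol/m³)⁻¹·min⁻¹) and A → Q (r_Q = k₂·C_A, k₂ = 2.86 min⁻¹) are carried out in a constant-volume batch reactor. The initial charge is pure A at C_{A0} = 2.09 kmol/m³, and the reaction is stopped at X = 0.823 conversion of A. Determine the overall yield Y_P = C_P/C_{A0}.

0.235

C_A = C_{A0}(1−X) = 0.3699 kmol/m³.
Along a PFR/batch, dC_Q/dC_A = −r_Q/(r_P+r_Q) = −k₂/(k₂+k₁·C_A).
Integrating from C_{A0} to C_A: C_Q = (2.86/0.974)·ln[(2.86+0.974·2.09)/(2.86+0.974·0.370)] = 2.936·ln(4.896/3.220) = 1.230 kmol/m³.
Then C_P = (C_{A0}−C_A) − C_Q = 1.720 − 1.230 = 0.4901 kmol/m³.
Y_P = C_P/C_{A0} = 0.4901/2.09 = 0.235.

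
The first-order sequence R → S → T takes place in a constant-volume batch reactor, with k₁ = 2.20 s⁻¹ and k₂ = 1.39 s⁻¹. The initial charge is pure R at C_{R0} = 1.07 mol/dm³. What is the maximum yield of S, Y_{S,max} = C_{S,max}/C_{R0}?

0.455

At the optimum, C_{S,max}/C_{R0} = (k₁/k₂)^[k₂/(k₂−k₁)].
= (2.20/1.39)^(1.39/(1.39−2.20)) = (1.583)^(-1.716) = 0.4548.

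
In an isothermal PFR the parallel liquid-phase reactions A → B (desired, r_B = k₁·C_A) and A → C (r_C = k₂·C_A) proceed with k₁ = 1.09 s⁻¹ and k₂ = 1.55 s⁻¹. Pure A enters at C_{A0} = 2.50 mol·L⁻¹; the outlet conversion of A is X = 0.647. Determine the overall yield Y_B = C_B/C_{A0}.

C_A = C_{A0}(1−X) = 0.8825 mol·L⁻¹.
Both paths are first order in A, so the instantaneous fraction to B is constant: dC_B/d(−C_A) = k₁/(k₁+k₂) = 0.4129.
C_B = 0.4129·(C_{A0}−C_A) = 0.4129×1.618 = 0.668 mol·L⁻¹.
Y_B = C_B/C_{A0} = 0.6678/2.50 = 0.267.

0.267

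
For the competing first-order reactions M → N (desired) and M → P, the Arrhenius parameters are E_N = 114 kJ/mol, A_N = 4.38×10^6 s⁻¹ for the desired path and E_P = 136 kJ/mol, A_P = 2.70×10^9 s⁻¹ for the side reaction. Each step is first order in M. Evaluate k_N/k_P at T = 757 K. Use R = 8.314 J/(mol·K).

0.0535

Since both paths have the same order in M, the concentration cancels and S_{N/P} = k_N/k_P = (A_N/A_P)·exp[(E_P−E_N)/(RT)].
(E_P−E_N)/(RT) = (136−114)×10³/(8.314×757) = 22000/6294 = 3.496.
k_N/k_P = (4.38×10^6/2.70×10^9)·exp(3.496) = 0.001622 × 32.97 = 0.0535.
Since E_N < E_P, lowering the temperature improves selectivity toward N.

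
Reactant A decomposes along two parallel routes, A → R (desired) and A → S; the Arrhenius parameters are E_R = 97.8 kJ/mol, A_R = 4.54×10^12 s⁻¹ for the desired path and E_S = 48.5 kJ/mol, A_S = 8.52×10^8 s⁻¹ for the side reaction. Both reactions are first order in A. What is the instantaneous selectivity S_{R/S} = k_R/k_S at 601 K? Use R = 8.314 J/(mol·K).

0.276

k_R/k_S = (A_R/A_S)·exp[−(E_R−E_S)/(RT)] = (A_R/A_S)·exp[(E_S−E_R)/(RT)].
(E_S−E_R)/(RT) = (48.5−97.8)×10³/(8.314×601) = -49300/4997 = -9.866.
k_R/k_S = (4.54×10^12/8.52×10^8)·exp(-9.866) = 5329 × 5.188×10^-5 = 0.276.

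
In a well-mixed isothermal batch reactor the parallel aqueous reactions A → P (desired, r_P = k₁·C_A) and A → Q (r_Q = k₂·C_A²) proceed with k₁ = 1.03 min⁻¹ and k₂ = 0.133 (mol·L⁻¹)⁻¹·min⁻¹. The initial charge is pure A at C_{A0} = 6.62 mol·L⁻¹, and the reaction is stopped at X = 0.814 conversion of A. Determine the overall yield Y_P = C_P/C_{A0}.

0.550

C_A = C_{A0}(1−X) = 1.231 mol·L⁻¹.
Along a PFR/batch, dC_P/dC_A = −r_P/(r_P+r_Q) = −k₁/(k₁+k₂·C_A).
Integrating from C_{A0} to C_A: C_P = (1.03/0.133)·ln[(1.03+0.133·6.62)/(1.03+0.133·1.23)] = 7.744·ln(1.910/1.194) = 3.642 mol·L⁻¹.
Y_P = C_P/C_{A0} = 3.642/6.62 = 0.550.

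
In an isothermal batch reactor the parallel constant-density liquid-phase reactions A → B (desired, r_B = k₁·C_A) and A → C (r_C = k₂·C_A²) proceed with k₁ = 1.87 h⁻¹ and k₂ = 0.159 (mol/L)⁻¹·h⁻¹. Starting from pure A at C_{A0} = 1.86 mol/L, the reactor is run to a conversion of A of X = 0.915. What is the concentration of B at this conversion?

1.57 mol/L

C_A = C_{A0}(1−X) = 0.1581 mol/L.
Along a PFR/batch, dC_B/dC_A = −r_B/(r_B+r_C) = −k₁/(k₁+k₂·C_A).
Integrating from C_{A0} to C_A: C_B = (1.87/0.159)·ln[(1.87+0.159·1.86)/(1.87+0.159·0.158)] = 11.76·ln(2.166/1.895) = 1.570 mol/L.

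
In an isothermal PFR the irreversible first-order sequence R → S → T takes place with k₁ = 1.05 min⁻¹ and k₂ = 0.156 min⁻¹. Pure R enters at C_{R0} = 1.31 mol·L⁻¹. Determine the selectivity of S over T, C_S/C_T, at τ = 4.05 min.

1.61

Solving the coupled first-order balances gives C_S(τ) = [k₁/(k₂−k₁)]·C_{R0}·(e^(−k₁τ) − e^(−k₂τ)).
e^(−k₁τ) = e^(−1.05×4.05) = e^(−4.253) = 0.01423; e^(−k₂τ) = e^(−0.6318) = 0.5316.
C_S = 1.05×1.31/(0.156−1.05) × (0.01423−0.5316) = (-1.539)×(-0.5174) = 0.7961 mol·L⁻¹.
C_R = C_{R0}e^(−k₁τ) = 0.01864 mol·L⁻¹, so C_T = C_{R0}−C_R−C_S = 0.4953 mol·L⁻¹; C_S/C_T = 1.61.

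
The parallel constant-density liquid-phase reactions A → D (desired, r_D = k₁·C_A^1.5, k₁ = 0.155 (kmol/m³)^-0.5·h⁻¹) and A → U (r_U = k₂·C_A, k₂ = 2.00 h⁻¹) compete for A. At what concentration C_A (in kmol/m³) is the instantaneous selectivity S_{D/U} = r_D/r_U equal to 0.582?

56.4 kmol/m³

S_{D/U} = (k₁/k₂)·C_A^0.5 ⇒ C_A = (S·k₂/k₁)^(2).
= (0.582×2.00/0.155)^(2) = (7.510)^(2) = 56.4 kmol/m³.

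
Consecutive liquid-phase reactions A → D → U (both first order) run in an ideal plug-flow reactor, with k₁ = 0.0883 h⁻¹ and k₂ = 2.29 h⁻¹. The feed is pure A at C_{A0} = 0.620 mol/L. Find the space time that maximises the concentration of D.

1.48 h

The intermediate peaks when r₁ = r₂, i.e. k₁e^(−k₁τ) = k₂e^(−k₂τ), giving τ_opt = ln(k₂/k₁)/(k₂−k₁).
= ln(2.29/0.0883)/(2.29−0.0883) = ln(25.93)/2.202 = 3.256/2.202 = 1.48 h.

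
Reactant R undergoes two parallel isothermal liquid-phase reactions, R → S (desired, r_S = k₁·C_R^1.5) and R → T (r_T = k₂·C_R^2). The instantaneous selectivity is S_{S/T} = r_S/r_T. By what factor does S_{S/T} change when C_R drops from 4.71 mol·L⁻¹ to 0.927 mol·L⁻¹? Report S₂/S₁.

S_{S/T} = (k₁/k₂)·C_R^-0.5, so S₂/S₁ = (C_{R,2}/C_{R,1})^-0.5.
= (0.927/4.71)^(-0.5) = (0.1968)^(-0.5) = 2.25.
Selectivity toward S rises as C_R falls — low-concentration operation is favoured.

2.25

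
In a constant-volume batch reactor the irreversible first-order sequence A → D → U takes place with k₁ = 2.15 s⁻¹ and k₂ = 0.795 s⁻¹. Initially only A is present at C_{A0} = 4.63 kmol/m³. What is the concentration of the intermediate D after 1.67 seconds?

1.74 kmol/m³

For first-order series with pure A initially, C_D(t) = k₁C_{A0}/(k₂−k₁)·(e^(−k₁t) − e^(−k₂t)).
e^(−k₁t) = e^(−2.15×1.67) = e^(−3.590) = 0.02758; e^(−k₂t) = e^(−1.328) = 0.2651.
C_D = 2.15×4.63/(0.795−2.15) × (0.02758−0.2651) = (-7.346)×(-0.2375) = 1.745 kmol/m³.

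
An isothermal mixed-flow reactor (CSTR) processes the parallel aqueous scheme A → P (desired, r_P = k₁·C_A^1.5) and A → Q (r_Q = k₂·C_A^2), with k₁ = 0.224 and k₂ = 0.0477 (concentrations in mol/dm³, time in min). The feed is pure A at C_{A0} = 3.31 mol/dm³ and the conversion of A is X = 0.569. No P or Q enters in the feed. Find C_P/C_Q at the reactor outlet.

3.93

Exit C_A = C_{A0}(1−X) = 3.31×0.431 = 1.427 mol/dm³.
Rates in a CSTR are evaluated at the outlet concentration: r_P = 0.224×1.427^1.5 = 0.3817, r_Q = 0.0477×1.427^2 = 0.09708.
Overall selectivity = C_P/C_Q = r_Pτ/(r_Qτ) = r_P/r_Q = 3.93.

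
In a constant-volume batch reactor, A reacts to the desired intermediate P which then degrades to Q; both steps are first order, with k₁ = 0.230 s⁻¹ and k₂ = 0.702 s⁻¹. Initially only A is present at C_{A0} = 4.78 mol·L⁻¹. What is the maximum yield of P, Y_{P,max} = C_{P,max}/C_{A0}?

Evaluating C_P at t_opt = ln(k₂/k₁)/(k₂−k₁) gives C_{P,max}/C_{A0} = (k₁/k₂)^[k₂/(k₂−k₁)].
= (0.230/0.702)^(0.702/(0.702−0.230)) = (0.3276)^(1.487) = 0.1902.

0.190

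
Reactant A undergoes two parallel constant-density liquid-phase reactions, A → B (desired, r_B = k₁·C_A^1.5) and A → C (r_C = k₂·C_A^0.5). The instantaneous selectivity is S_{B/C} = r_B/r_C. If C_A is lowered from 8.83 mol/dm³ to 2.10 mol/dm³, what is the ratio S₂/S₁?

0.238

S_{B/C} = (k₁/k₂)·C_A, so S₂/S₁ = (C_{A,2}/C_{A,1}).
= 2.10/8.83 = 0.238.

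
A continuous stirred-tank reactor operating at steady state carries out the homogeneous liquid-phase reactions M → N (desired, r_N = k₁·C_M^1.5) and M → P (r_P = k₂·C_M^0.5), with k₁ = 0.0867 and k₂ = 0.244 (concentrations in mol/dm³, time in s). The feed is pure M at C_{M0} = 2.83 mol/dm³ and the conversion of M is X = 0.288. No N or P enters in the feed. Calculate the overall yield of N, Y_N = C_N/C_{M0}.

0.120

Exit C_M = C_{M0}(1−X) = 2.83×0.712 = 2.015 mol/dm³.
A CSTR operates uniformly at the exit composition, giving r_N = 0.2480 and r_P = 0.3464 (each k·C_M^n at C_M = 2.015).
Fraction of consumed M going to N: r_N/(r_N+r_P) = 0.4172.
C_N = 0.4172·C_{M0}·X = 0.4172×2.83×0.288 = 0.340 mol/dm³; Y_N = C_N/C_{M0} = 0.120.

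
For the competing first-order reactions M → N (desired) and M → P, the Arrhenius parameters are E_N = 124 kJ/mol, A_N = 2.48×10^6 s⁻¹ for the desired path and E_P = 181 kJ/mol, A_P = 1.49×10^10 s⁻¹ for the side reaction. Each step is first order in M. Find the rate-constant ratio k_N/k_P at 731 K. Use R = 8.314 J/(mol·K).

1.97

Since both paths have the same order in M, the concentration cancels and S_{N/P} = k_N/k_P = (A_N/A_P)·exp[(E_P−E_N)/(RT)].
(E_P−E_N)/(RT) = (181−124)×10³/(8.314×731) = 57000/6078 = 9.379.
k_N/k_P = (2.48×10^6/1.49×10^10)·exp(9.379) = 1.664×10^-4 × 11835 = 1.97.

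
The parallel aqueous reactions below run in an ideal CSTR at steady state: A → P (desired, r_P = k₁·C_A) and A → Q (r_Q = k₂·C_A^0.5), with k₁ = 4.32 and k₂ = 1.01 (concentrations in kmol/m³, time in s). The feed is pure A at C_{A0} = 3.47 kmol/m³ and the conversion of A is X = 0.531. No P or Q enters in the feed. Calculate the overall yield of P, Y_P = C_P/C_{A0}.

0.449

Exit C_A = C_{A0}(1−X) = 3.47×0.469 = 1.627 kmol/m³.
Rates in a CSTR are evaluated at the outlet concentration: r_P = 4.32×1.627 = 7.030, r_Q = 1.01×1.627^0.5 = 1.288.
Fraction of consumed A going to P: r_P/(r_P+r_Q) = 0.8451.
C_P = 0.8451·C_{A0}·X = 0.8451×3.47×0.531 = 1.56 kmol/m³; Y_P = C_P/C_{A0} = 0.449.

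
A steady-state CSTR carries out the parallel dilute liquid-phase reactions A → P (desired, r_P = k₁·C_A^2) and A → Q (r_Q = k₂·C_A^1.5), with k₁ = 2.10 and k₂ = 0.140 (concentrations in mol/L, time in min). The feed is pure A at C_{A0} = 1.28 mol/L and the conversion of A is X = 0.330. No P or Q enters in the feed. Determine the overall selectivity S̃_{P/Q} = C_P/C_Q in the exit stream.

13.9

Exit C_A = C_{A0}(1−X) = 1.28×0.670 = 0.8576 mol/L.
Rates in a CSTR are evaluated at the outlet concentration: r_P = 2.10×0.8576^2 = 1.545, r_Q = 0.140×0.8576^1.5 = 0.1112.
Overall selectivity = C_P/C_Q = r_Pτ/(r_Qτ) = r_P/r_Q = 13.9.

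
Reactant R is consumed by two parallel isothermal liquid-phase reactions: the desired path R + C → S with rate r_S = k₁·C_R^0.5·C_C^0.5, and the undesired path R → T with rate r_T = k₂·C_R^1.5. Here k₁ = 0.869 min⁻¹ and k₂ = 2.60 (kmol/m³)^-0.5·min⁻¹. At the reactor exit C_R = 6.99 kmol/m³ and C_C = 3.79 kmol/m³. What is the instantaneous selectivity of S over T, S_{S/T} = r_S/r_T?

S_{S/T} = r_S/r_T = (k₁·C_R^0.5·C_C^0.5)/(k₂·C_R^1.5) = (k₁/k₂)·C_R⁻¹·C_C^0.5.
= (0.869×6.990^0.5×3.790^0.5) / (2.60×6.990^1.5) = 4.473/48.05 = 0.0931.

0.0931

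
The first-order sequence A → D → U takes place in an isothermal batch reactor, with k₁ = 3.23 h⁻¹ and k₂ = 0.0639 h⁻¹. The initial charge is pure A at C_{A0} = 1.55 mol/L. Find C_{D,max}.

1.43 mol/L

For a first-order series the maximum intermediate yield is C_{D,max}/C_{A0} = (k₁/k₂)^[k₂/(k₂−k₁)].
= (3.23/0.0639)^(0.0639/(0.0639−3.23)) = (50.55)^(-0.02018) = 0.9239.
C_{D,max} = 0.9239×1.55 = 1.43 mol/L.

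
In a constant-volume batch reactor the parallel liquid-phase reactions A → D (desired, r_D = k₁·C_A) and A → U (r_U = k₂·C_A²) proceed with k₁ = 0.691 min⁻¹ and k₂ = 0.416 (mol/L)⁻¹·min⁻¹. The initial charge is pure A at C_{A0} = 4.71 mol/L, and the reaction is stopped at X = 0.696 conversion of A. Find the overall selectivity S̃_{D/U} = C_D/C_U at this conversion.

0.578

C_A = C_{A0}(1−X) = 1.432 mol/L.
Along a PFR/batch, dC_D/dC_A = −r_D/(r_D+r_U) = −k₁/(k₁+k₂·C_A).
Integrating from C_{A0} to C_A: C_D = (0.691/0.416)·ln[(0.691+0.416·4.71)/(0.691+0.416·1.43)] = 1.661·ln(2.650/1.287) = 1.200 mol/L.
C_U = (C_{A0}−C_A)−C_D = 2.078 mol/L; S̃_{D/U} = 1.200/2.078 = 0.578.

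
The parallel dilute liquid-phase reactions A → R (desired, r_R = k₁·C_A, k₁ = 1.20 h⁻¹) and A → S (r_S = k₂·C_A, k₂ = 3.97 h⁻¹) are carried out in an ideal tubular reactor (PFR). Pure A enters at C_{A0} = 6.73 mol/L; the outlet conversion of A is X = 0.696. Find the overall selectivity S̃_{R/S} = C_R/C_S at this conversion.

0.302

C_A = C_{A0}(1−X) = 2.046 mol/L.
Both paths are first order in A, so the instantaneous fraction to R is constant: dC_R/d(−C_A) = k₁/(k₁+k₂) = 0.2321.
C_R = 0.2321·(C_{A0}−C_A) = 0.2321×4.684 = 1.09 mol/L.
C_S = (C_{A0}−C_A)−C_R = 3.597 mol/L; S̃_{R/S} = 1.087/3.597 = 0.302.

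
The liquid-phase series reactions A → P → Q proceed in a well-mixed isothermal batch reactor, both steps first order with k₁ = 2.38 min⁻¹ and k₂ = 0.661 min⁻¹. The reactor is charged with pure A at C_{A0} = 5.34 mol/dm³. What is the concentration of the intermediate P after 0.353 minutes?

Solving the coupled first-order balances gives C_P(t) = [k₁/(k₂−k₁)]·C_{A0}·(e^(−k₁t) − e^(−k₂t)).
e^(−k₁t) = e^(−2.38×0.353) = e^(−0.8401) = 0.4317; e^(−k₂t) = e^(−0.2333) = 0.7919.
C_P = 2.38×5.34/(0.661−2.38) × (0.4317−0.7919) = (-7.393)×(-0.3602) = 2.663 mol/dm³.

2.66 mol/dm³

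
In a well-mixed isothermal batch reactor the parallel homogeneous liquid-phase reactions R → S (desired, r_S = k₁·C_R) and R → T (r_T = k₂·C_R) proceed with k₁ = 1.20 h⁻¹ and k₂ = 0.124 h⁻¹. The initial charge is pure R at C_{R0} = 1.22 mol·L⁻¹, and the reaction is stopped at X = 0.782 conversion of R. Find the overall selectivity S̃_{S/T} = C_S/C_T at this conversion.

C_R = C_{R0}(1−X) = 0.2660 mol·L⁻¹.
Both paths are first order in R, so the instantaneous fraction to S is constant: dC_S/d(−C_R) = k₁/(k₁+k₂) = 0.9063.
C_S = 0.9063·(C_{R0}−C_R) = 0.9063×0.9540 = 0.865 mol·L⁻¹.
C_T = (C_{R0}−C_R)−C_S = 0.08935 mol·L⁻¹; S̃_{S/T} = 0.8647/0.08935 = 9.68.

9.68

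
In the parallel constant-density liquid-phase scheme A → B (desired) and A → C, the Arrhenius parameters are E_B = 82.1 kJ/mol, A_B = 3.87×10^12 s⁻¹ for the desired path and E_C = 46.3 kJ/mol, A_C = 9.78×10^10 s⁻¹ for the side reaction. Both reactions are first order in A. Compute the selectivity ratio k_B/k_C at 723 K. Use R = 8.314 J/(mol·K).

0.103

With equal orders, S_{B/C} = k_B/k_C = (A_B/A_C)·exp[(E_C−E_B)/(RT)].
(E_C−E_B)/(RT) = (46.3−82.1)×10³/(8.314×723) = -35800/6011 = -5.956.
k_B/k_C = (3.87×10^12/9.78×10^10)·exp(-5.956) = 39.57 × 0.002591 = 0.103.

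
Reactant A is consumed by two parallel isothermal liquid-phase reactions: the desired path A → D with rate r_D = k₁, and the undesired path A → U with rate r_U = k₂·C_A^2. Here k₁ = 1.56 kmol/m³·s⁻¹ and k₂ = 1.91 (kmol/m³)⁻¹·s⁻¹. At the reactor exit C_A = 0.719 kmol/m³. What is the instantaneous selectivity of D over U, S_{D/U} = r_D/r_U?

S_{D/U} = r_D/r_U = (k₁)/(k₂·C_A^2) = (k₁/k₂)·C_A^-2.
= (1.56) / (1.91×0.7190^2) = 1.560/0.9874 = 1.58.
The undesired path is higher order in A, so low C_A (CSTR or dilute feed) favours D.

1.58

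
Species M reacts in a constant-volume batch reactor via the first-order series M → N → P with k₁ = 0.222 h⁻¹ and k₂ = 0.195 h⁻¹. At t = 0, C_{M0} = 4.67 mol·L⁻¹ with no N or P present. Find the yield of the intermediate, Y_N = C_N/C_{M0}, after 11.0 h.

For first-order series with pure M initially, C_N(t) = k₁C_{M0}/(k₂−k₁)·(e^(−k₁t) − e^(−k₂t)).
e^(−k₁t) = e^(−0.222×11.0) = e^(−2.442) = 0.08699; e^(−k₂t) = e^(−2.145) = 0.1171.
C_N = 0.222×4.67/(0.195−0.222) × (0.08699−0.1171) = (-38.40)×(-0.03008) = 1.155 mol·L⁻¹.
Y_N = C_N/C_{M0} = 1.155/4.67 = 0.247.

0.247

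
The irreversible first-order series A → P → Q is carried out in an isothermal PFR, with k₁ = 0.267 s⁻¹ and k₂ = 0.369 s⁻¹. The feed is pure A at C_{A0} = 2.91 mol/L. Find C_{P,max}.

0.903 mol/L

Evaluating C_P at τ_opt = ln(k₂/k₁)/(k₂−k₁) gives C_{P,max}/C_{A0} = (k₁/k₂)^[k₂/(k₂−k₁)].
= (0.267/0.369)^(0.369/(0.369−0.267)) = (0.7236)^(3.618) = 0.3102.
C_{P,max} = 0.3102×2.91 = 0.903 mol/L.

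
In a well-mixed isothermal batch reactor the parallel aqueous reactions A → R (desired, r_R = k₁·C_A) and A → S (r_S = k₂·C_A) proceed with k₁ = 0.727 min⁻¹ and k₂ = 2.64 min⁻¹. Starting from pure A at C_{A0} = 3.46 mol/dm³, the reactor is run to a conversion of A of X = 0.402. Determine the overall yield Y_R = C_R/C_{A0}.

0.0868

C_A = C_{A0}(1−X) = 2.069 mol/dm³.
Both paths are first order in A, so the instantaneous fraction to R is constant: dC_R/d(−C_A) = k₁/(k₁+k₂) = 0.2159.
C_R = 0.2159·(C_{A0}−C_A) = 0.2159×1.391 = 0.300 mol/dm³.
Y_R = C_R/C_{A0} = 0.3003/3.46 = 0.0868.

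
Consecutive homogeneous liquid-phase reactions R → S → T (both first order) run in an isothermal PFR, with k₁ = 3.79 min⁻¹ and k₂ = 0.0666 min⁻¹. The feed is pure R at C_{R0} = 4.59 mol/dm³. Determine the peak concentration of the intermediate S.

4.27 mol/dm³

Evaluating C_S at τ_opt = ln(k₂/k₁)/(k₂−k₁) gives C_{S,max}/C_{R0} = (k₁/k₂)^[k₂/(k₂−k₁)].
= (3.79/0.0666)^(0.0666/(0.0666−3.79)) = (56.91)^(-0.01789) = 0.9303.
C_{S,max} = 0.9303×4.59 = 4.27 mol/dm³.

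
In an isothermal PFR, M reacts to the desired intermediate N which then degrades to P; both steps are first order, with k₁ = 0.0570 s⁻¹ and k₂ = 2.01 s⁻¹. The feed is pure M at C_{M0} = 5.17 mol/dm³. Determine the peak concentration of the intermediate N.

0.132 mol/dm³

At the optimum, C_{N,max}/C_{M0} = (k₁/k₂)^[k₂/(k₂−k₁)].
= (0.0570/2.01)^(2.01/(2.01−0.0570)) = (0.02836)^(1.029) = 0.02556.
C_{N,max} = 0.02556×5.17 = 0.132 mol/dm³.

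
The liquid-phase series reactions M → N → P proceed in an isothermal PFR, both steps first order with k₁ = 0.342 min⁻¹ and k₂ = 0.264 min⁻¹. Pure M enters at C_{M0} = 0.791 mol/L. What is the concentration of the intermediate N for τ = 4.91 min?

0.302 mol/L

For first-order series with pure M initially, C_N(τ) = k₁C_{M0}/(k₂−k₁)·(e^(−k₁τ) − e^(−k₂τ)).
e^(−k₁τ) = e^(−0.342×4.91) = e^(−1.679) = 0.1865; e^(−k₂τ) = e^(−1.296) = 0.2736.
C_N = 0.342×0.791/(0.264−0.342) × (0.1865−0.2736) = (-3.468)×(-0.08704) = 0.3019 mol/L.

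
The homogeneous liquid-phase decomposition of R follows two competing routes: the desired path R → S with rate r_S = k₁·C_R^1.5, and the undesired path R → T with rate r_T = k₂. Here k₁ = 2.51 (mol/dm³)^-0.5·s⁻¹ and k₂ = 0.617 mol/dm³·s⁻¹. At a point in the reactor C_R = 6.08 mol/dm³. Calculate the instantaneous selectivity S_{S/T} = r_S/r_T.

S_{S/T} = r_S/r_T = (k₁·C_R^1.5)/(k₂) = (k₁/k₂)·C_R^1.5.
= (2.51×6.080^1.5) / (0.617) = 37.63/0.6170 = 61.0.
Since the desired path is higher order in R, keeping C_R high (PFR or concentrated feed) favours S.

61.0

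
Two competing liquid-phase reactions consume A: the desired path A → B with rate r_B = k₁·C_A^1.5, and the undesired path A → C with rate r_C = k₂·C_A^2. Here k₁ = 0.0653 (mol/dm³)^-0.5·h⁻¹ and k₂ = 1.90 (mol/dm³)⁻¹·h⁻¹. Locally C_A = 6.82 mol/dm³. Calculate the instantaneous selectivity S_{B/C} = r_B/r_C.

0.0132

S_{B/C} = r_B/r_C = (k₁·C_A^1.5)/(k₂·C_A^2) = (k₁/k₂)·C_A^-0.5.
= (0.0653×6.820^1.5) / (1.90×6.820^2) = 1.163/88.37 = 0.0132.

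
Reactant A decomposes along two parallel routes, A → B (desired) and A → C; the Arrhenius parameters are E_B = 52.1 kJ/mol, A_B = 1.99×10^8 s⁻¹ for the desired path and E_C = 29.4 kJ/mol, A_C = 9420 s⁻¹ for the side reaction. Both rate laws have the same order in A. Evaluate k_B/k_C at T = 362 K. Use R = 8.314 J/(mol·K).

With equal orders, S_{B/C} = k_B/k_C = (A_B/A_C)·exp[(E_C−E_B)/(RT)].
(E_C−E_B)/(RT) = (29.4−52.1)×10³/(8.314×362) = -22700/3010 = -7.542.
k_B/k_C = (1.99×10^8/9420)·exp(-7.542) = 21125 × 5.301×10^-4 = 11.2.

11.2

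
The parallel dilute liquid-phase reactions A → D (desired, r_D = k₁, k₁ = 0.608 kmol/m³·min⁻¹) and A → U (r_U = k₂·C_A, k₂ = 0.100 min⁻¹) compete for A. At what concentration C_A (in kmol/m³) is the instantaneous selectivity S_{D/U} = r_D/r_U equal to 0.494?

12.3 kmol/m³

S_{D/U} = (k₁/k₂)·C_A⁻¹ ⇒ C_A = (S·k₂/k₁)^(-1).
= (0.494×0.100/0.608)^(-1) = (0.08125)^(-1) = 12.3 kmol/m³.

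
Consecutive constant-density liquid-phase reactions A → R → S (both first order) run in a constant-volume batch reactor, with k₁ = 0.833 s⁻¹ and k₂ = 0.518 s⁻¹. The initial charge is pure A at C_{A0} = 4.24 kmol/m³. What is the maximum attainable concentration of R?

1.94 kmol/m³

For a first-order series the maximum intermediate yield is C_{R,max}/C_{A0} = (k₁/k₂)^[k₂/(k₂−k₁)].
= (0.833/0.518)^(0.518/(0.518−0.833)) = (1.608)^(-1.644) = 0.4579.
C_{R,max} = 0.4579×4.24 = 1.94 kmol/m³.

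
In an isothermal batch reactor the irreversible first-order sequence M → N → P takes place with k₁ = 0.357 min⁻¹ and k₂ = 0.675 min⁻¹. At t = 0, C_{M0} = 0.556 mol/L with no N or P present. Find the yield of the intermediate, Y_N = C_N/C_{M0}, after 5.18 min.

0.143

Solving the coupled first-order balances gives C_N(t) = [k₁/(k₂−k₁)]·C_{M0}·(e^(−k₁t) − e^(−k₂t)).
e^(−k₁t) = e^(−0.357×5.18) = e^(−1.849) = 0.1574; e^(−k₂t) = e^(−3.497) = 0.03030.
C_N = 0.357×0.556/(0.675−0.357) × (0.1574−0.03030) = 0.6242×0.1271 = 0.07930 mol/L.
Y_N = C_N/C_{M0} = 0.07930/0.556 = 0.143.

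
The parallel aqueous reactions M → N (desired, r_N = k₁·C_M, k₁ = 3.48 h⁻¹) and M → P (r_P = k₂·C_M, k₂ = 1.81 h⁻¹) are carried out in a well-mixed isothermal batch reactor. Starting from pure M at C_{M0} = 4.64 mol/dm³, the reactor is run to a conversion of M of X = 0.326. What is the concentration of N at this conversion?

C_M = C_{M0}(1−X) = 3.127 mol/dm³.
Both paths are first order in M, so the instantaneous fraction to N is constant: dC_N/d(−C_M) = k₁/(k₁+k₂) = 0.6578.
C_N = 0.6578·(C_{M0}−C_M) = 0.6578×1.513 = 0.995 mol/dm³.

0.995 mol/dm³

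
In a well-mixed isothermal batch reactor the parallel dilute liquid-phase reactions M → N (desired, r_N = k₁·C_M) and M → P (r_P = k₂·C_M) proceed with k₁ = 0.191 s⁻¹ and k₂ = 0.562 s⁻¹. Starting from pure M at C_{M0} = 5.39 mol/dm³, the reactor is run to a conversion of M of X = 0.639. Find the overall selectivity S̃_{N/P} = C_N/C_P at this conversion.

C_M = C_{M0}(1−X) = 1.946 mol/dm³.
Both paths are first order in M, so the instantaneous fraction to N is constant: dC_N/d(−C_M) = k₁/(k₁+k₂) = 0.2537.
C_N = 0.2537·(C_{M0}−C_M) = 0.2537×3.444 = 0.874 mol/dm³.
C_P = (C_{M0}−C_M)−C_N = 2.571 mol/dm³; S̃_{N/P} = 0.8736/2.571 = 0.340.

0.340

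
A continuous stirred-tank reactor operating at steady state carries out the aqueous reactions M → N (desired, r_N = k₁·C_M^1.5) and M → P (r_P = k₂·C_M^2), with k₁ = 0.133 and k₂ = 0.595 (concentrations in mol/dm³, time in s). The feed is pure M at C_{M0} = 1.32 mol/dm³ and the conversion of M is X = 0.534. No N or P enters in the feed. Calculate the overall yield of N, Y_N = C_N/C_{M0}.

Exit C_M = C_{M0}(1−X) = 1.32×0.466 = 0.6151 mol/dm³.
In a CSTR the entire volume is at exit conditions, so r_N = 0.133×0.6151^1.5 = 0.06416 and r_P = 0.595×0.6151^2 = 0.2251.
Fraction of consumed M going to N: r_N/(r_N+r_P) = 0.2218.
C_N = 0.2218·C_{M0}·X = 0.2218×1.32×0.534 = 0.156 mol/dm³; Y_N = C_N/C_{M0} = 0.118.

0.118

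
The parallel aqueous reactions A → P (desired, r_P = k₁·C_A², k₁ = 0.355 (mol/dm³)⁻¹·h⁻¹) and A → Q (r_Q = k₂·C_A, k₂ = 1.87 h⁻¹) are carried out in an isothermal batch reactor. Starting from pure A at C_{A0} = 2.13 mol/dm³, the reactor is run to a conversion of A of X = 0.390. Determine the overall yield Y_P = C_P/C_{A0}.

0.0954

C_A = C_{A0}(1−X) = 1.299 mol/dm³.
Along a PFR/batch, dC_Q/dC_A = −r_Q/(r_P+r_Q) = −k₂/(k₂+k₁·C_A).
Integrating from C_{A0} to C_A: C_Q = (1.87/0.355)·ln[(1.87+0.355·2.13)/(1.87+0.355·1.30)] = 5.268·ln(2.626/2.331) = 0.6274 mol/dm³.
Then C_P = (C_{A0}−C_A) − C_Q = 0.8307 − 0.6274 = 0.2033 mol/dm³.
Y_P = C_P/C_{A0} = 0.2033/2.13 = 0.0954.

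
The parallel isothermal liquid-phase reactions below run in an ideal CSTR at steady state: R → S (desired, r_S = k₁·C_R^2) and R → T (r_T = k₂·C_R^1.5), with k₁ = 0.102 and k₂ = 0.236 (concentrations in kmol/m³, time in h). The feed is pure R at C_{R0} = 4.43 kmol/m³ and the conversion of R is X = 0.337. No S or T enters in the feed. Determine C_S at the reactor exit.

0.635 kmol/m³

Exit C_R = C_{R0}(1−X) = 4.43×0.663 = 2.937 kmol/m³.
In a CSTR the entire volume is at exit conditions, so r_S = 0.102×2.937^2 = 0.8799 and r_T = 0.236×2.937^1.5 = 1.188.
Fraction of consumed R going to S: r_S/(r_S+r_T) = 0.4255.
C_S = 0.4255·C_{R0}·X = 0.4255×4.43×0.337 = 0.635 kmol/m³.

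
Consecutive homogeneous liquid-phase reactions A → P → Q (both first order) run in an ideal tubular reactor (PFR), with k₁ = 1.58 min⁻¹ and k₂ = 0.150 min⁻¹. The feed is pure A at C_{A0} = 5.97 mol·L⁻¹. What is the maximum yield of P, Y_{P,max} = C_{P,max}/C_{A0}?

0.781

For a first-order series the maximum intermediate yield is C_{P,max}/C_{A0} = (k₁/k₂)^[k₂/(k₂−k₁)].
= (1.58/0.150)^(0.150/(0.150−1.58)) = (10.53)^(-0.1049) = 0.7812.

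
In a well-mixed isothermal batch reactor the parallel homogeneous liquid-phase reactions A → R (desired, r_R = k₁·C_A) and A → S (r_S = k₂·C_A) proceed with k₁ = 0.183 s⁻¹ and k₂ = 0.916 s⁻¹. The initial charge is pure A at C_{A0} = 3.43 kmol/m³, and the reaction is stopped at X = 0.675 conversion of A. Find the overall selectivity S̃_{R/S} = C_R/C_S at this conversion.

0.200

C_A = C_{A0}(1−X) = 1.115 kmol/m³.
Both paths are first order in A, so the instantaneous fraction to R is constant: dC_R/d(−C_A) = k₁/(k₁+k₂) = 0.1665.
C_R = 0.1665·(C_{A0}−C_A) = 0.1665×2.315 = 0.386 kmol/m³.
C_S = (C_{A0}−C_A)−C_R = 1.930 kmol/m³; S̃_{R/S} = 0.3855/1.930 = 0.200.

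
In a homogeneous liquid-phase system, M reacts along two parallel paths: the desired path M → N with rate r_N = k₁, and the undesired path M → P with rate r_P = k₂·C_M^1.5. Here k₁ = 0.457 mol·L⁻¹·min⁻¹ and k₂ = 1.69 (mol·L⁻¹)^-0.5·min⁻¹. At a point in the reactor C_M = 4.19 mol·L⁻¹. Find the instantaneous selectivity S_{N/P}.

S_{N/P} = r_N/r_P = (k₁)/(k₂·C_M^1.5) = (k₁/k₂)·C_M^-1.5.
= (0.457) / (1.69×4.190^1.5) = 0.4570/14.49 = 0.0315.
The undesired path is higher order in M, so low C_M (CSTR or dilute feed) favours N.

0.0315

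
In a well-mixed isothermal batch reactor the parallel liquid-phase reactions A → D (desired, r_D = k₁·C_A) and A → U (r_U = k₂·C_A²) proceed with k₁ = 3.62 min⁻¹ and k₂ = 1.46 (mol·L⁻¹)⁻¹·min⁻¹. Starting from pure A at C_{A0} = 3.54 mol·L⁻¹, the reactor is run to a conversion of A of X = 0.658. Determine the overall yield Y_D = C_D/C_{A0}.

C_A = C_{A0}(1−X) = 1.211 mol·L⁻¹.
Along a PFR/batch, dC_D/dC_A = −r_D/(r_D+r_U) = −k₁/(k₁+k₂·C_A).
Integrating from C_{A0} to C_A: C_D = (3.62/1.46)·ln[(3.62+1.46·3.54)/(3.62+1.46·1.21)] = 2.479·ln(8.788/5.388) = 1.213 mol·L⁻¹.
Y_D = C_D/C_{A0} = 1.213/3.54 = 0.343.

0.343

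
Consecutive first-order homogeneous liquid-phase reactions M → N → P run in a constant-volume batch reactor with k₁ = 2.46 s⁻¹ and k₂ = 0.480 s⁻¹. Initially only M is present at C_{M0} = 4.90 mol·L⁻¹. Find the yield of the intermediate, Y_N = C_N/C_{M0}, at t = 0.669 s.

0.662

For first-order series with pure M initially, C_N(t) = k₁C_{M0}/(k₂−k₁)·(e^(−k₁t) − e^(−k₂t)).
e^(−k₁t) = e^(−2.46×0.669) = e^(−1.646) = 0.1929; e^(−k₂t) = e^(−0.3211) = 0.7253.
C_N = 2.46×4.90/(0.480−2.46) × (0.1929−0.7253) = (-6.088)×(-0.5325) = 3.242 mol·L⁻¹.
Y_N = C_N/C_{M0} = 3.242/4.90 = 0.662.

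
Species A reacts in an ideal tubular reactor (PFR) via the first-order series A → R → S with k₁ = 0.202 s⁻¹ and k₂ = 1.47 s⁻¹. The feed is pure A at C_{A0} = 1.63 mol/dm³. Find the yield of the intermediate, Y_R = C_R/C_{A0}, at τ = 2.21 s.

0.0958

Solving the coupled first-order balances gives C_R(τ) = [k₁/(k₂−k₁)]·C_{A0}·(e^(−k₁τ) − e^(−k₂τ)).
e^(−k₁τ) = e^(−0.202×2.21) = e^(−0.4464) = 0.6399; e^(−k₂τ) = e^(−3.249) = 0.03882.
C_R = 0.202×1.63/(1.47−0.202) × (0.6399−0.03882) = 0.2597×0.6011 = 0.1561 mol/dm³.
Y_R = C_R/C_{A0} = 0.1561/1.63 = 0.0958.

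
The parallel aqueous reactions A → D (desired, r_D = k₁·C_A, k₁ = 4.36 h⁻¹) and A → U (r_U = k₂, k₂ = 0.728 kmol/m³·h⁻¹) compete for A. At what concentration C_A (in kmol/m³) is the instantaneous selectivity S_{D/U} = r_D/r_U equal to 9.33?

S_{D/U} = (k₁/k₂)·C_A ⇒ C_A = S·k₂/k₁.
= 9.33×0.728/4.36 = 1.56 kmol/m³.

1.56 kmol/m³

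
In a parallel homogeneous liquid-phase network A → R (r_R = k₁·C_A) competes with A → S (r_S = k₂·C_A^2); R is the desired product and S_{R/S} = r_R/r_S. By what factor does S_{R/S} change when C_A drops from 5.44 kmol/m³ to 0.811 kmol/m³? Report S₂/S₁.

6.71

S_{R/S} = (k₁/k₂)·C_A⁻¹, so S₂/S₁ = (C_{A,2}/C_{A,1})⁻¹.
= 5.44/0.811 = 6.71.
Selectivity toward R rises as C_A falls — low-concentration operation is favoured.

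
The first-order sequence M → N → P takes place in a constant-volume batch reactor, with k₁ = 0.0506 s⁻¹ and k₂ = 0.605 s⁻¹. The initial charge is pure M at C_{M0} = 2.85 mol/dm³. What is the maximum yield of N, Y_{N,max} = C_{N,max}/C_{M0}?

For a first-order series the maximum intermediate yield is C_{N,max}/C_{M0} = (k₁/k₂)^[k₂/(k₂−k₁)].
= (0.0506/0.605)^(0.605/(0.605−0.0506)) = (0.08364)^(1.091) = 0.06669.

0.0667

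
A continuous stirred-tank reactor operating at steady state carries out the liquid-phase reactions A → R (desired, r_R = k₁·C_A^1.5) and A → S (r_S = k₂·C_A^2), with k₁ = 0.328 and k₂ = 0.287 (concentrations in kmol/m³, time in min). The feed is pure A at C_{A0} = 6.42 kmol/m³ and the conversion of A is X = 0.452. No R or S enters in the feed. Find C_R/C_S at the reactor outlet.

Exit C_A = C_{A0}(1−X) = 6.42×0.548 = 3.518 kmol/m³.
Rates in a CSTR are evaluated at the outlet concentration: r_R = 0.328×3.518^1.5 = 2.164, r_S = 0.287×3.518^2 = 3.552.
Overall selectivity = C_R/C_S = r_Rτ/(r_Sτ) = r_R/r_S = 0.609.

0.609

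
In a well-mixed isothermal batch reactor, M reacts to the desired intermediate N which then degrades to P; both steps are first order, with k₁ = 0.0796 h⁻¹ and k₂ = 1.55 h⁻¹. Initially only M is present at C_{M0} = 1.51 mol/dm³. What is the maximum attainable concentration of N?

At the optimum, C_{N,max}/C_{M0} = (k₁/k₂)^[k₂/(k₂−k₁)].
= (0.0796/1.55)^(1.55/(1.55−0.0796)) = (0.05135)^(1.054) = 0.04373.
C_{N,max} = 0.04373×1.51 = 0.0660 mol/dm³.

0.0660 mol/dm³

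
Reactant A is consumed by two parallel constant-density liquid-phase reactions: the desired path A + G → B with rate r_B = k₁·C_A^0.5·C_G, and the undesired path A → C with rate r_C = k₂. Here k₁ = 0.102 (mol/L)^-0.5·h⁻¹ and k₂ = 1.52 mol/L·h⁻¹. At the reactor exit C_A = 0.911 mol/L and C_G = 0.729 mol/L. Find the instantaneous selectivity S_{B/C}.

S_{B/C} = r_B/r_C = (k₁·C_A^0.5·C_G)/(k₂) = (k₁/k₂)·C_A^0.5·C_G.
= (0.102×0.9110^0.5×0.7290) / (1.52) = 0.07097/1.520 = 0.0467.
Since the desired path is higher order in A, keeping C_A high (PFR or concentrated feed) favours B.

0.0467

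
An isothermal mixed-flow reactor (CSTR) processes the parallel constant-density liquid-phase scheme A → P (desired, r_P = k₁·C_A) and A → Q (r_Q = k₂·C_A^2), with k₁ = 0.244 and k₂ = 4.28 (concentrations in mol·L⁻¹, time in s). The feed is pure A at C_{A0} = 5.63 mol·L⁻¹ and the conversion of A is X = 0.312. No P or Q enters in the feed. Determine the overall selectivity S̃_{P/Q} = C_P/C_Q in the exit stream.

Exit C_A = C_{A0}(1−X) = 5.63×0.688 = 3.873 mol·L⁻¹.
A CSTR operates uniformly at the exit composition, giving r_P = 0.9451 and r_Q = 64.22 (each k·C_A^n at C_A = 3.873).
Overall selectivity = C_P/C_Q = r_Pτ/(r_Qτ) = r_P/r_Q = 0.0147.

0.0147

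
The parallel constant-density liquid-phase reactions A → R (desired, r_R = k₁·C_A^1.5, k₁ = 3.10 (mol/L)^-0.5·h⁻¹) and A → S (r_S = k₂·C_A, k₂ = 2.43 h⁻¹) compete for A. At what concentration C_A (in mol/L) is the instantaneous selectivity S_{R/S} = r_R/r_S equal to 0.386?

0.0916 mol/L

S_{R/S} = (k₁/k₂)·C_A^0.5 ⇒ C_A = (S·k₂/k₁)^(2).
= (0.386×2.43/3.10)^(2) = (0.3026)^(2) = 0.0916 mol/L.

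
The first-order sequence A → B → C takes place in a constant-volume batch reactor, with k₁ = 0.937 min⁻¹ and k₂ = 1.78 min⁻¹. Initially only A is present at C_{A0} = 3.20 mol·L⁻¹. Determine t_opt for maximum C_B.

0.761 min

Setting dC_B/dt = 0 gives t_opt = ln(k₂/k₁)/(k₂−k₁).
= ln(1.78/0.937)/(1.78−0.937) = ln(1.900)/0.8430 = 0.6417/0.8430 = 0.761 min.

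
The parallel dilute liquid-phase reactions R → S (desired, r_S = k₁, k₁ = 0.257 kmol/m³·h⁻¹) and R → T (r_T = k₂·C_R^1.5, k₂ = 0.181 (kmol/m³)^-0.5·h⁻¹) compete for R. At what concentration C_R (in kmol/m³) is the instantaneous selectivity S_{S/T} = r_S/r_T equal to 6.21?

0.374 kmol/m³

S_{S/T} = (k₁/k₂)·C_R^-1.5 ⇒ C_R = (S·k₂/k₁)^(1/(-1.5)).
= (6.21×0.181/0.257)^(-0.6667) = (4.374)^(-0.6667) = 0.374 kmol/m³.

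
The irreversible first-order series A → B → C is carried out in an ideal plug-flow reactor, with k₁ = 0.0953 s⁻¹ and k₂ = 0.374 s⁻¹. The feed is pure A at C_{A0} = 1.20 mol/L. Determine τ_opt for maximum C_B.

4.91 s

For first-order series the maximum of C_B occurs at τ_opt = ln(k₂/k₁)/(k₂−k₁).
= ln(0.374/0.0953)/(0.374−0.0953) = ln(3.924)/0.2787 = 1.367/0.2787 = 4.91 s.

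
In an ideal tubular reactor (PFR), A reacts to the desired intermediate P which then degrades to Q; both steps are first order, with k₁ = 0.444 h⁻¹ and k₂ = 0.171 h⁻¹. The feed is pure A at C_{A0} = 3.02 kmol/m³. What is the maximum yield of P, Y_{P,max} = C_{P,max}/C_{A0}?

0.550

Evaluating C_P at τ_opt = ln(k₂/k₁)/(k₂−k₁) gives C_{P,max}/C_{A0} = (k₁/k₂)^[k₂/(k₂−k₁)].
= (0.444/0.171)^(0.171/(0.171−0.444)) = (2.596)^(-0.6264) = 0.5501.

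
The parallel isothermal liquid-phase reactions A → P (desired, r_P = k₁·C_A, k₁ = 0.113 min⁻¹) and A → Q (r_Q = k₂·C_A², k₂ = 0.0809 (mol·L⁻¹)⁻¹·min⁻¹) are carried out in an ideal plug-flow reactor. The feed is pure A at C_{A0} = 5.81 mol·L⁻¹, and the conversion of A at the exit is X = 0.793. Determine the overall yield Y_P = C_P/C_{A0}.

C_A = C_{A0}(1−X) = 1.203 mol·L⁻¹.
Along a PFR/batch, dC_P/dC_A = −r_P/(r_P+r_Q) = −k₁/(k₁+k₂·C_A).
Integrating from C_{A0} to C_A: C_P = (0.113/0.0809)·ln[(0.113+0.0809·5.81)/(0.113+0.0809·1.20)] = 1.397·ln(0.5830/0.2103) = 1.424 mol·L⁻¹.
Y_P = C_P/C_{A0} = 1.424/5.81 = 0.245.

0.245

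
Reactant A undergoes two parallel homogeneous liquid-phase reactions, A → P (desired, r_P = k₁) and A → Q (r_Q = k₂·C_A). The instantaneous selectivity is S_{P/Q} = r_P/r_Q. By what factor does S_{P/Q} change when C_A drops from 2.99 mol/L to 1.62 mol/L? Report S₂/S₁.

1.85

S_{P/Q} = (k₁/k₂)·C_A⁻¹, so S₂/S₁ = (C_{A,2}/C_{A,1})⁻¹.
= 2.99/1.62 = 1.85.
Selectivity toward P rises as C_A falls — low-concentration operation is favoured.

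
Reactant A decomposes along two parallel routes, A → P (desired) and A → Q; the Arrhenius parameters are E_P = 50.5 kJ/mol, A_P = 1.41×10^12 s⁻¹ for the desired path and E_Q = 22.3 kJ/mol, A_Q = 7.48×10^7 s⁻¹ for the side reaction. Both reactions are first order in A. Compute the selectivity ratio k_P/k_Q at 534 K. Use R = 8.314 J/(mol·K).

32.9

k_P/k_Q = (A_P/A_Q)·exp[−(E_P−E_Q)/(RT)] = (A_P/A_Q)·exp[(E_Q−E_P)/(RT)].
(E_Q−E_P)/(RT) = (22.3−50.5)×10³/(8.314×534) = -28200/4440 = -6.352.
k_P/k_Q = (1.41×10^12/7.48×10^7)·exp(-6.352) = 18850 × 0.001744 = 32.9.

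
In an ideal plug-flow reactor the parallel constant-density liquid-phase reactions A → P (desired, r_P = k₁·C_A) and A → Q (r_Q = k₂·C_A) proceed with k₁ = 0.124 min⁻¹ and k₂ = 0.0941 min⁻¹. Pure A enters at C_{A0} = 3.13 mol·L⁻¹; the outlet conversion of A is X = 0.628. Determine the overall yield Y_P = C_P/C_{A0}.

C_A = C_{A0}(1−X) = 1.164 mol·L⁻¹.
Both paths are first order in A, so the instantaneous fraction to P is constant: dC_P/d(−C_A) = k₁/(k₁+k₂) = 0.5685.
C_P = 0.5685·(C_{A0}−C_A) = 0.5685×1.966 = 1.12 mol·L⁻¹.
Y_P = C_P/C_{A0} = 1.118/3.13 = 0.357.

0.357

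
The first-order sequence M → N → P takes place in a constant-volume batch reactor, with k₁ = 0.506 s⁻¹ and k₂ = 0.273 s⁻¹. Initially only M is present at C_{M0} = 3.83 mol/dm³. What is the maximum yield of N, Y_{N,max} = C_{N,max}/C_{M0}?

0.485

Evaluating C_N at t_opt = ln(k₂/k₁)/(k₂−k₁) gives C_{N,max}/C_{M0} = (k₁/k₂)^[k₂/(k₂−k₁)].
= (0.506/0.273)^(0.273/(0.273−0.506)) = (1.853)^(-1.172) = 0.4853.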